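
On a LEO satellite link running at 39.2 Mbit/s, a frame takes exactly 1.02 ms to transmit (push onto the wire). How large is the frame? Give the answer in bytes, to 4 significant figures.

4998 bytes

L = R × t_tx = 39200000 b/s × 0.00102 s = 39984 bits.
In bytes: 39984 / 8 = 4998 bytes.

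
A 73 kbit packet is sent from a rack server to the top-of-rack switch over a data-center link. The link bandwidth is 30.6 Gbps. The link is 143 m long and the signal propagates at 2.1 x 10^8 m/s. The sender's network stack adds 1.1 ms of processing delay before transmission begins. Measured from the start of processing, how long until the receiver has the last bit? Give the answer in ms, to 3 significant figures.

1.10 ms

L = 73000 bits.
Transmission delay = L/R = 73000 / 30600000000 = 0.00238562 ms.
Propagation delay = d/s = 143 m / 210000000 m/s = 0.000680952 ms.
Plus processing delay 1.1 ms = 1.1 ms.
Total = 1.10 ms.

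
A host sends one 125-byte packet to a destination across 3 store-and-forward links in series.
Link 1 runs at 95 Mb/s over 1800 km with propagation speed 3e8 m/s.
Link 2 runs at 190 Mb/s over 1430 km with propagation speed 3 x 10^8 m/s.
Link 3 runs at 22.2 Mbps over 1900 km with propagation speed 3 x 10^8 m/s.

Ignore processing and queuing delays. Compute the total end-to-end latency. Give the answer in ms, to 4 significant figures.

17.16 ms

L = 125 × 8 = 1000 bits.
Transmission delays (L/R per hop): 0.0105263, 0.00526316, 0.045045 ms; sum = 0.0608345 ms.
Propagation delays (d/s per hop): 6, 4.76667, 6.33333 ms; sum = 17.1 ms.
End-to-end = 17.16 ms.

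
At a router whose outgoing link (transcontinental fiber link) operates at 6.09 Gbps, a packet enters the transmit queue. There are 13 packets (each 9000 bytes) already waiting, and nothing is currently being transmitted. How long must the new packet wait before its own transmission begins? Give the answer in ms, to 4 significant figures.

0.1537 ms

Each queued packet: L/R = 72000/6090000000 = 0.0118227 ms.
13 queued → 0.153695 ms.
Queuing delay = 0.1537 ms.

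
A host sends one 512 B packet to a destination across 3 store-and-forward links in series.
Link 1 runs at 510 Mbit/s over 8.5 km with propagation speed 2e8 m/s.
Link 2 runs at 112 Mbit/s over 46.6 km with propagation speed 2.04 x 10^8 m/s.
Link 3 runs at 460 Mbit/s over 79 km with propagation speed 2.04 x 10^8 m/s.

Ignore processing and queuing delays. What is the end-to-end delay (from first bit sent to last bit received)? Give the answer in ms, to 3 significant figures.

0.712 ms

L = 512 × 8 = 4096 bits.
Transmission delays (L/R per hop): 0.00803137, 0.0365714, 0.00890435 ms; sum = 0.0535071 ms.
Propagation delays (d/s per hop): 0.0425, 0.228431, 0.387255 ms; sum = 0.658186 ms.
End-to-end = 0.712 ms.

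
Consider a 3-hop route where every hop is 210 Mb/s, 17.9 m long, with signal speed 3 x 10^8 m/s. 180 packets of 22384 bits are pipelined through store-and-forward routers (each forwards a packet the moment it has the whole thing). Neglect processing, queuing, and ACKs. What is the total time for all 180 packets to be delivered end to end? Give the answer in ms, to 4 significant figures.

19.40 ms

Per-hop transmission t_tx = L/R = 22384/210000000 = 0.10659 ms.
Per-hop propagation t_prop = 17.9/300000000 = 5.96667e-05 ms.
Pipeline fill: first packet needs 3·t_tx to clear all hops; remaining 179 packets each add one t_tx.
Total = (3+180-1)·t_tx + 3·t_prop = 182·0.10659 + 3·5.96667e-05 = 19.40 ms.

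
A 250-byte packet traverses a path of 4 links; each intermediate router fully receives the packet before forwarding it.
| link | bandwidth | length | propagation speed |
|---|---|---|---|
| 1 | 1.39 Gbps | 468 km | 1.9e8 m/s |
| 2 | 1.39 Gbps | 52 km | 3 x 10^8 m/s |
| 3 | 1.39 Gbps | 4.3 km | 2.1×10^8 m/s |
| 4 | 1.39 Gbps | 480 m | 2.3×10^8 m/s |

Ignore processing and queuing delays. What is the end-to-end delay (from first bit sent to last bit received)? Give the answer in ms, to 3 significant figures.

2.66 ms

L = 250 × 8 = 2000 bits.
Transmission delay per hop = L/R = 2000/1390000000 = 0.00143885 ms; 4 hops → 0.0057554 ms.
Propagation delays (d/s per hop): 2.46316, 0.173333, 0.0204762, 0.00208696 ms; sum = 2.65905 ms.
End-to-end = 2.66 ms.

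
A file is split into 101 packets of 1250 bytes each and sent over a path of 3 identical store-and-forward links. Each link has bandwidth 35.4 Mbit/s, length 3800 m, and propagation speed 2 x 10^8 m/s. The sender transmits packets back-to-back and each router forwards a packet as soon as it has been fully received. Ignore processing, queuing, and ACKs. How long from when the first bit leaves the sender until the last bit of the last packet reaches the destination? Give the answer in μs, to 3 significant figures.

29200 μs

Per-hop transmission t_tx = L/R = 10000/35400000 = 282.486 μs.
Per-hop propagation t_prop = 3800/200000000 = 19 μs.
Pipeline fill: first packet needs 3·t_tx to clear all hops; remaining 100 packets each add one t_tx.
Total = (3+101-1)·t_tx + 3·t_prop = 103·282.486 + 3·19 = 29200 μs.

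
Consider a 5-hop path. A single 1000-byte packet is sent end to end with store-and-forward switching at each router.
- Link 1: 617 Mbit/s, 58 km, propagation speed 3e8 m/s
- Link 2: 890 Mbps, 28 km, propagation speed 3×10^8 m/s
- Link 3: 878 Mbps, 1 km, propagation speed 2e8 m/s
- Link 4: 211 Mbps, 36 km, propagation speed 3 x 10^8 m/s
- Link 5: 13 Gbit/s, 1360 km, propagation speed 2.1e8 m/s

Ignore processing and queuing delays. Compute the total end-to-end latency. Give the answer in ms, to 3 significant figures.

6.96 ms

L = 1000 × 8 = 8000 bits.
Transmission delays (L/R per hop): 0.012966, 0.00898876, 0.00911162, 0.0379147, 0.000615385 ms; sum = 0.0695964 ms.
Propagation delays (d/s per hop): 0.193333, 0.0933333, 0.005, 0.12, 6.47619 ms; sum = 6.88786 ms.
End-to-end = 6.96 ms.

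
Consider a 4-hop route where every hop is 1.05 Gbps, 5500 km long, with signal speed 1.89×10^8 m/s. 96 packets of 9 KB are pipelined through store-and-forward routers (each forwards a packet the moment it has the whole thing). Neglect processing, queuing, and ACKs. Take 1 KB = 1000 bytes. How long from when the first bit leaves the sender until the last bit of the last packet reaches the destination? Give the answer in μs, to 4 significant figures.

Per-hop transmission t_tx = L/R = 72000/1050000000 = 68.5714 μs.
Per-hop propagation t_prop = 5500000/189000000 = 29100.5 μs.
Pipeline fill: first packet needs 4·t_tx to clear all hops; remaining 95 packets each add one t_tx.
Total = (4+96-1)·t_tx + 4·t_prop = 99·68.5714 + 4·29100.5 = 123200 μs.

123200 μs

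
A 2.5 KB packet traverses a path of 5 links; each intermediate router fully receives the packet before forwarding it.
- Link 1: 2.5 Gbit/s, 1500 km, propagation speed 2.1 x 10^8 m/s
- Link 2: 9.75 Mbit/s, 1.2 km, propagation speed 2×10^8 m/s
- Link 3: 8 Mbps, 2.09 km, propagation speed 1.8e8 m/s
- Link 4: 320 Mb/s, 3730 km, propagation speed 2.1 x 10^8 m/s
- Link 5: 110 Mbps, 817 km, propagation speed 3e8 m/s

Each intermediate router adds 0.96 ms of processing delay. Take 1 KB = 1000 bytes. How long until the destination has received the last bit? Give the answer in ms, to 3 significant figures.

36.3 ms

L = 20000 bits.
Transmission delays (L/R per hop): 0.008, 2.05128, 2.5, 0.0625, 0.181818 ms; sum = 4.8036 ms.
Propagation delays (d/s per hop): 7.14286, 0.006, 0.0116111, 17.7619, 2.72333 ms; sum = 27.6457 ms.
Processing at 4 router(s): 4 × 0.96 ms = 3.84 ms.
End-to-end = 36.3 ms.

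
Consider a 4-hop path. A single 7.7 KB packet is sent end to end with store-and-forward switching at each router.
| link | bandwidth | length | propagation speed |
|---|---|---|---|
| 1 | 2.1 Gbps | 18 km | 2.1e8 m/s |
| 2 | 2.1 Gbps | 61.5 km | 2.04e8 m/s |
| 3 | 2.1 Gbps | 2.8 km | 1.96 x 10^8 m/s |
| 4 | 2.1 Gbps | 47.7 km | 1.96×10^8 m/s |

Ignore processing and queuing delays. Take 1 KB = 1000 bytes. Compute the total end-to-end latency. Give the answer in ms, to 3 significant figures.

0.762 ms

L = 61600 bits.
Transmission delay per hop = L/R = 61600/2100000000 = 0.0293333 ms; 4 hops → 0.117333 ms.
Propagation delays (d/s per hop): 0.0857143, 0.301471, 0.0142857, 0.243367 ms; sum = 0.644838 ms.
End-to-end = 0.762 ms.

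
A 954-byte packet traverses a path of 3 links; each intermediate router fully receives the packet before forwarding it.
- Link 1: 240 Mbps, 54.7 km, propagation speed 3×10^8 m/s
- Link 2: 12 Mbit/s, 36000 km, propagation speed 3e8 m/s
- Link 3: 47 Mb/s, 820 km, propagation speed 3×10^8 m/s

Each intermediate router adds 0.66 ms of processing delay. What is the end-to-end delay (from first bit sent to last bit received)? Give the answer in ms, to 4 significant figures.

L = 954 × 8 = 7632 bits.
Transmission delays (L/R per hop): 0.0318, 0.636, 0.162383 ms; sum = 0.830183 ms.
Propagation delays (d/s per hop): 0.182333, 120, 2.73333 ms; sum = 122.916 ms.
Processing at 2 router(s): 2 × 0.66 ms = 1.32 ms.
End-to-end = 125.1 ms.

125.1 ms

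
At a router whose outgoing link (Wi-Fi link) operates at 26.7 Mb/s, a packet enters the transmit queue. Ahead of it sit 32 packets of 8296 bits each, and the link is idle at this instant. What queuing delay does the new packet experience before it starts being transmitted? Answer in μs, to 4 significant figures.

9943 μs

Each queued packet: L/R = 8296/26700000 = 310.712 μs.
32 queued → 9942.77 μs.
Queuing delay = 9943 μs.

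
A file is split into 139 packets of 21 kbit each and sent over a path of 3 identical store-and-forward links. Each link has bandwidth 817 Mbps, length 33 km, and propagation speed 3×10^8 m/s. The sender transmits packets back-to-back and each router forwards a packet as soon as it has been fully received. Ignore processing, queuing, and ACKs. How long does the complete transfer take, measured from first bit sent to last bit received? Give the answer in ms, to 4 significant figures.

Per-hop transmission t_tx = L/R = 21000/817000000 = 0.0257038 ms.
Per-hop propagation t_prop = 33000/300000000 = 0.11 ms.
Pipeline fill: first packet needs 3·t_tx to clear all hops; remaining 138 packets each add one t_tx.
Total = (3+139-1)·t_tx + 3·t_prop = 141·0.0257038 + 3·0.11 = 3.954 ms.

3.954 ms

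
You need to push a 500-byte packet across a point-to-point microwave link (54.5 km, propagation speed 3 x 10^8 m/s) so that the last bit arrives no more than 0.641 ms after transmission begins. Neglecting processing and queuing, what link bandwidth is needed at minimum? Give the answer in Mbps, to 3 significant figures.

L = 4000 bits.
Propagation delay = 54500 / 300000000 = 0.181667 ms.
Transmission budget = 0.641 − 0.181667 = 0.459333 ms.
R ≥ L / t_tx = 4000 bits / 0.000459333 s = 8.71 Mbps.

8.71 Mbps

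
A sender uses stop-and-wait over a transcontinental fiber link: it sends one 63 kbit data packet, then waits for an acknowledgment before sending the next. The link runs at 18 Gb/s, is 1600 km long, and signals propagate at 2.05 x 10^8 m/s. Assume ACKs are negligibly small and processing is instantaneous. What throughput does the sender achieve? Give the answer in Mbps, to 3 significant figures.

4.04 Mbps

t_tx = L/R = 63000/18000000000 = 3.5e-06 s.
t_prop = 1600000/2.05e+08 = 0.00780488 s; RTT = 0.0156098 s.
Cycle = t_tx + RTT = 0.0156133 s.
Throughput = L / cycle = 63000 / 0.0156133 = 4.04 Mbps.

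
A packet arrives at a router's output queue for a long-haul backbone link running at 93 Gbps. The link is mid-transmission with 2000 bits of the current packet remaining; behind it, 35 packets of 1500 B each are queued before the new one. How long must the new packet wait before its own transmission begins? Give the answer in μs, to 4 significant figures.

Each queued packet: L/R = 12000/93000000000 = 0.129032 μs.
35 queued → 4.51613 μs.
Plus remaining 2000 bits of current packet: 0.0215054 μs.
Queuing delay = 4.538 μs.

4.538 μs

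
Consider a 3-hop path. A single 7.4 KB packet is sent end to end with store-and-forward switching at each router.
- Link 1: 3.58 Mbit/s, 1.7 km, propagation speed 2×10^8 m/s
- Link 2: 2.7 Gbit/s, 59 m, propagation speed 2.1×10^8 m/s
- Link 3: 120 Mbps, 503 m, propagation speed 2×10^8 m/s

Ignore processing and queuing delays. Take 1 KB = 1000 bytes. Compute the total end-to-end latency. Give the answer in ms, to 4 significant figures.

L = 59200 bits.
Transmission delays (L/R per hop): 16.5363, 0.0219259, 0.493333 ms; sum = 17.0516 ms.
Propagation delays (d/s per hop): 0.0085, 0.000280952, 0.002515 ms; sum = 0.011296 ms.
End-to-end = 17.06 ms.

17.06 ms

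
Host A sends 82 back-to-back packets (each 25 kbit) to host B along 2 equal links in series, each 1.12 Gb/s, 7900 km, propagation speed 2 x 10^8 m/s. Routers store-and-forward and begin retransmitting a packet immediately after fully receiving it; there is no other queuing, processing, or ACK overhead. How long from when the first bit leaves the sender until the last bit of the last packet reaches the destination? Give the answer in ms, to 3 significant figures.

Per-hop transmission t_tx = L/R = 25000/1120000000 = 0.0223214 ms.
Per-hop propagation t_prop = 7900000/200000000 = 39.5 ms.
Pipeline fill: first packet needs 2·t_tx to clear all hops; remaining 81 packets each add one t_tx.
Total = (2+82-1)·t_tx + 2·t_prop = 83·0.0223214 + 2·39.5 = 80.9 ms.

80.9 ms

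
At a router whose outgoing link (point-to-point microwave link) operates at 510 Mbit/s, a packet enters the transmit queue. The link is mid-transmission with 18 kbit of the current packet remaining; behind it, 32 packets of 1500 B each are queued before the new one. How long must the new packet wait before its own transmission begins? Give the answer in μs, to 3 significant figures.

788 μs

Each queued packet: L/R = 12000/510000000 = 23.5294 μs.
32 queued → 752.941 μs.
Plus remaining 18000 bits of current packet: 35.2941 μs.
Queuing delay = 788 μs.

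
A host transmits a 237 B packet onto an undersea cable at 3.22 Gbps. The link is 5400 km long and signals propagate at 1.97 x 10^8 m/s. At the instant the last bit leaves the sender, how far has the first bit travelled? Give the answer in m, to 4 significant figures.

t_tx = L/R = 1896/3220000000 = 5.8882e-07 s.
Distance = s × t_tx = 197000000 × 5.8882e-07 = 116.0 m.

116.0 m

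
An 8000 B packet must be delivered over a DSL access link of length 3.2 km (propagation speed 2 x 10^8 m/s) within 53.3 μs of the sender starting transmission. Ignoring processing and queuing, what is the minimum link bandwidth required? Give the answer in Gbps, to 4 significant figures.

1.716 Gbps

L = 64000 bits.
Propagation delay = 3200 / 200000000 = 16 μs.
Transmission budget = 53.3 − 16 = 37.3 μs.
R ≥ L / t_tx = 64000 bits / 3.73e-05 s = 1.716 Gbps.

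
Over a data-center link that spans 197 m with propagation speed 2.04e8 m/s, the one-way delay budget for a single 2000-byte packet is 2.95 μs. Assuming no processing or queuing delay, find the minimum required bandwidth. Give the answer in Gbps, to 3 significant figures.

8.06 Gbps

L = 16000 bits.
Propagation delay = 197 / 204000000 = 0.965686 μs.
Transmission budget = 2.95 − 0.965686 = 1.98431 μs.
R ≥ L / t_tx = 16000 bits / 1.98431e-06 s = 8.06 Gbps.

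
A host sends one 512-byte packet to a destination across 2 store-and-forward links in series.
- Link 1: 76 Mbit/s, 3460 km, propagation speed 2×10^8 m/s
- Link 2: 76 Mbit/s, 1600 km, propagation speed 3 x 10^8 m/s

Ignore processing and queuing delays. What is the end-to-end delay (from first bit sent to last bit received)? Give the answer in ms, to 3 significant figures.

22.7 ms

L = 512 × 8 = 4096 bits.
Transmission delay per hop = L/R = 4096/76000000 = 0.0538947 ms; 2 hops → 0.107789 ms.
Propagation delays (d/s per hop): 17.3, 5.33333 ms; sum = 22.6333 ms.
End-to-end = 22.7 ms.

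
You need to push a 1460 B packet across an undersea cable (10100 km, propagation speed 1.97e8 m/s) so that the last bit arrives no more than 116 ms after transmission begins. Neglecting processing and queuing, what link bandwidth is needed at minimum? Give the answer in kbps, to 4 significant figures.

180.4 kbps

L = 11680 bits.
Propagation delay = 10100000 / 197000000 = 51.269 ms.
Transmission budget = 116 − 51.269 = 64.731 ms.
R ≥ L / t_tx = 11680 bits / 0.064731 s = 180.4 kbps.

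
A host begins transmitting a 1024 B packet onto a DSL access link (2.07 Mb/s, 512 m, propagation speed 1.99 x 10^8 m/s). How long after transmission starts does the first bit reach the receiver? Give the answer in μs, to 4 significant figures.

First bit experiences only propagation delay: d/s = 512/199000000 = 2.573 μs.

2.573 μs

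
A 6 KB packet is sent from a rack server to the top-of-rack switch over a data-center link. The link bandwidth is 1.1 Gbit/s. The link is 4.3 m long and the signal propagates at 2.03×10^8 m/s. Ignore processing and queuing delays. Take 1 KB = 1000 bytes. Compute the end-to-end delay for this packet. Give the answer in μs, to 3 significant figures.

43.7 μs

L = 48000 bits.
Transmission delay = L/R = 48000 / 1100000000 = 43.6364 μs.
Propagation delay = d/s = 4.3 m / 2.03e+08 m/s = 0.0211823 μs.
Total = 43.7 μs.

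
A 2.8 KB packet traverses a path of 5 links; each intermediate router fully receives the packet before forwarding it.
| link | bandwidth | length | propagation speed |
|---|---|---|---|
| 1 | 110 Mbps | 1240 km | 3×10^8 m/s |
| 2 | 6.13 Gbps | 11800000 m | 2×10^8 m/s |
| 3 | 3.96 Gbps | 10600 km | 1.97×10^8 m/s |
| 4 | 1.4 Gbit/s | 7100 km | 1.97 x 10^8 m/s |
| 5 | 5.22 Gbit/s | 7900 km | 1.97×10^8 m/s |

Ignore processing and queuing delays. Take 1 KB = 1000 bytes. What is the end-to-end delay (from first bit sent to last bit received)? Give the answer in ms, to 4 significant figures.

193.3 ms

L = 22400 bits.
Transmission delays (L/R per hop): 0.203636, 0.00365416, 0.00565657, 0.016, 0.00429119 ms; sum = 0.233238 ms.
Propagation delays (d/s per hop): 4.13333, 59, 53.8071, 36.0406, 40.1015 ms; sum = 193.083 ms.
End-to-end = 193.3 ms.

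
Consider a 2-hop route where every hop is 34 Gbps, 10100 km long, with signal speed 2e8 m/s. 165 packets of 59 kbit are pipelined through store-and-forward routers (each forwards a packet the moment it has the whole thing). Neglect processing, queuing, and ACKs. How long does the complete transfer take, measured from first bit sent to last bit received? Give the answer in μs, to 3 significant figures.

101000 μs

Per-hop transmission t_tx = L/R = 59000/34000000000 = 1.73529 μs.
Per-hop propagation t_prop = 10100000/200000000 = 50500 μs.
Pipeline fill: first packet needs 2·t_tx to clear all hops; remaining 164 packets each add one t_tx.
Total = (2+165-1)·t_tx + 2·t_prop = 166·1.73529 + 2·50500 = 101000 μs.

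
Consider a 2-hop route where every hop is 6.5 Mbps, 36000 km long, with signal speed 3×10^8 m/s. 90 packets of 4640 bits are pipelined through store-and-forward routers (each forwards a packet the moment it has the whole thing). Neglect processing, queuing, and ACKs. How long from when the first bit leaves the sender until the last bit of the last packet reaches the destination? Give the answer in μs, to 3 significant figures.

305000 μs

Per-hop transmission t_tx = L/R = 4640/6500000 = 713.846 μs.
Per-hop propagation t_prop = 36000000/300000000 = 120000 μs.
Pipeline fill: first packet needs 2·t_tx to clear all hops; remaining 89 packets each add one t_tx.
Total = (2+90-1)·t_tx + 2·t_prop = 91·713.846 + 2·120000 = 305000 μs.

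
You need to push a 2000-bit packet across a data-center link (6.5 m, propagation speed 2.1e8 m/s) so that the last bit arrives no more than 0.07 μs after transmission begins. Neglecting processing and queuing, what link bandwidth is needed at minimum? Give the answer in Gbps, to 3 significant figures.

Propagation delay = 6.5 / 210000000 = 0.0309524 μs.
Transmission budget = 0.07 − 0.0309524 = 0.0390476 μs.
R ≥ L / t_tx = 2000 bits / 3.90476e-08 s = 51.2 Gbps.

51.2 Gbps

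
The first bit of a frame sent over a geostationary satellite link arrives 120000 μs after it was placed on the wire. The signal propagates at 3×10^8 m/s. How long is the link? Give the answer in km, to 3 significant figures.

d = s × t_prop = 300000000 × 0.12 = 36000 km.

36000 km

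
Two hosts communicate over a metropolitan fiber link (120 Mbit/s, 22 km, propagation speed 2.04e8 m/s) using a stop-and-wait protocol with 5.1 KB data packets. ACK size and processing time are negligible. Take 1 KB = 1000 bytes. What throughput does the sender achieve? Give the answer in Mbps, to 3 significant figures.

t_tx = L/R = 40800/120000000 = 0.00034 s.
t_prop = 22000/204000000 = 0.000107843 s; RTT = 0.000215686 s.
Cycle = t_tx + RTT = 0.000555686 s.
Throughput = L / cycle = 40800 / 0.000555686 = 73.4 Mbps.

73.4 Mbps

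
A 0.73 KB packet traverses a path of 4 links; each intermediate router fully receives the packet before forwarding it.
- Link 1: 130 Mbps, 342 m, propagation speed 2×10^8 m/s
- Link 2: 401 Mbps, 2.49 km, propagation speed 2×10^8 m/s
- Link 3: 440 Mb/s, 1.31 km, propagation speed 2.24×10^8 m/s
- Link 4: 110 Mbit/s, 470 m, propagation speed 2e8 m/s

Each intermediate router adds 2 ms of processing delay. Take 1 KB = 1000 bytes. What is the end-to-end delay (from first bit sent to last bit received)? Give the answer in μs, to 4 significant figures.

6148 μs

L = 5840 bits.
Transmission delays (L/R per hop): 44.9231, 14.5636, 13.2727, 53.0909 μs; sum = 125.85 μs.
Propagation delays (d/s per hop): 1.71, 12.45, 5.84821, 2.35 μs; sum = 22.3582 μs.
Processing at 3 router(s): 3 × 2 ms = 6000 μs.
End-to-end = 6148 μs.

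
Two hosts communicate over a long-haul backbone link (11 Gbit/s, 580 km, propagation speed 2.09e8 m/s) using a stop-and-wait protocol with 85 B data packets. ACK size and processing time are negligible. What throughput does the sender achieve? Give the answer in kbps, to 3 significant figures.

123 kbps

t_tx = L/R = 680/11000000000 = 6.18182e-08 s.
t_prop = 580000/209000000 = 0.00277512 s; RTT = 0.00555024 s.
Cycle = t_tx + RTT = 0.0055503 s.
Throughput = L / cycle = 680 / 0.0055503 = 123 kbps.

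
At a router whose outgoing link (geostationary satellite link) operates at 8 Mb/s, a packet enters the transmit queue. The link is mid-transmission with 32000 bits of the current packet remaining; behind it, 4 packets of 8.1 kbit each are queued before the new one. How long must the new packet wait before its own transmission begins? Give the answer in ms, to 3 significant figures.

8.05 ms

Each queued packet: L/R = 8100/8000000 = 1.0125 ms.
4 queued → 4.05 ms.
Plus remaining 32000 bits of current packet: 4 ms.
Queuing delay = 8.05 ms.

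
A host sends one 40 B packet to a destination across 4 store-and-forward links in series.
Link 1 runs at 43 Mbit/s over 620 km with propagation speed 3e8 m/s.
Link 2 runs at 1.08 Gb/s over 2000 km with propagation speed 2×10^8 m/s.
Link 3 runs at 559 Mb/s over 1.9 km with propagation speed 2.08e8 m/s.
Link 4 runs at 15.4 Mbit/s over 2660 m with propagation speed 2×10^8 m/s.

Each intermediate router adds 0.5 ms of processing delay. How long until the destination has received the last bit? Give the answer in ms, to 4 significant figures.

13.62 ms

L = 40 × 8 = 320 bits.
Transmission delays (L/R per hop): 0.00744186, 0.000296296, 0.000572451, 0.0207792 ms; sum = 0.0290898 ms.
Propagation delays (d/s per hop): 2.06667, 10, 0.00913462, 0.0133 ms; sum = 12.0891 ms.
Processing at 3 router(s): 3 × 0.5 ms = 1.5 ms.
End-to-end = 13.62 ms.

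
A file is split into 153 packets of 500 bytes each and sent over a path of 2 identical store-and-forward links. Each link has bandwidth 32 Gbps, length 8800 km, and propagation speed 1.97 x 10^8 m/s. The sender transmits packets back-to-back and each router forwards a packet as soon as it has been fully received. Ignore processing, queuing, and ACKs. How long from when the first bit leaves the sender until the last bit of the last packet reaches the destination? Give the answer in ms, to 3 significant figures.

89.4 ms

Per-hop transmission t_tx = L/R = 4000/32000000000 = 0.000125 ms.
Per-hop propagation t_prop = 8800000/197000000 = 44.6701 ms.
Pipeline fill: first packet needs 2·t_tx to clear all hops; remaining 152 packets each add one t_tx.
Total = (2+153-1)·t_tx + 2·t_prop = 154·0.000125 + 2·44.6701 = 89.4 ms.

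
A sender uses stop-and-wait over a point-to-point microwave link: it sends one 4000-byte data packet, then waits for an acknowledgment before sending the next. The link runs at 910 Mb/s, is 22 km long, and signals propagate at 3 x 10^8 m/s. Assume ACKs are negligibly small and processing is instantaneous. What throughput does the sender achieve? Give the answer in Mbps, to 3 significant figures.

t_tx = L/R = 32000/910000000 = 3.51648e-05 s.
t_prop = 22000/300000000 = 7.33333e-05 s; RTT = 0.000146667 s.
Cycle = t_tx + RTT = 0.000181832 s.
Throughput = L / cycle = 32000 / 0.000181832 = 176 Mbps.

176 Mbps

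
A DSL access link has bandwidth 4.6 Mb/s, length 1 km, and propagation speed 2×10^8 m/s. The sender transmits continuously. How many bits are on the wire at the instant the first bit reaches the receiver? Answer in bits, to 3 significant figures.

Propagation delay = 1000 / 200000000 = 5e-06 s.
BDP = R × t_prop = 4600000 × 5e-06 = 23 bits.

23.0 bits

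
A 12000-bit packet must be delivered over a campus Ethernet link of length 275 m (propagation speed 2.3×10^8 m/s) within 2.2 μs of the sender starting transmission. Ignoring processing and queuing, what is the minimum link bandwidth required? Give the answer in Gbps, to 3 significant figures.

Propagation delay = 275 / 2.3e+08 = 1.19565 μs.
Transmission budget = 2.2 − 1.19565 = 1.00435 μs.
R ≥ L / t_tx = 12000 bits / 1.00435e-06 s = 11.9 Gbps.

11.9 Gbps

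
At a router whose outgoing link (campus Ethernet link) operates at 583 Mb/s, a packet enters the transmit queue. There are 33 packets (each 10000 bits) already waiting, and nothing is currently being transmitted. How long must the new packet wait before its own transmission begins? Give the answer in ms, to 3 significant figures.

0.566 ms

Each queued packet: L/R = 10000/583000000 = 0.0171527 ms.
33 queued → 0.566038 ms.
Queuing delay = 0.566 ms.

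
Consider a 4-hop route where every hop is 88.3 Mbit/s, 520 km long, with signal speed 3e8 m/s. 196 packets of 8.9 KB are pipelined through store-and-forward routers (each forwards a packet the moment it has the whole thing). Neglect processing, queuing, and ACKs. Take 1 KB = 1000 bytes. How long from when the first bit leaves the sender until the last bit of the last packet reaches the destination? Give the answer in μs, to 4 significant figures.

Per-hop transmission t_tx = L/R = 71200/88300000 = 806.342 μs.
Per-hop propagation t_prop = 520000/300000000 = 1733.33 μs.
Pipeline fill: first packet needs 4·t_tx to clear all hops; remaining 195 packets each add one t_tx.
Total = (4+196-1)·t_tx + 4·t_prop = 199·806.342 + 4·1733.33 = 167400 μs.

167400 μs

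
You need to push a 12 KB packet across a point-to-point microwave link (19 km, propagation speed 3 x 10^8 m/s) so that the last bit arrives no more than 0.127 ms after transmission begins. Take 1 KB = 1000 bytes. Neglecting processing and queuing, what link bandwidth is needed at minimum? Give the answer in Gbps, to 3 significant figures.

1.51 Gbps

L = 96000 bits.
Propagation delay = 19000 / 300000000 = 0.0633333 ms.
Transmission budget = 0.127 − 0.0633333 = 0.0636667 ms.
R ≥ L / t_tx = 96000 bits / 6.36667e-05 s = 1.51 Gbps.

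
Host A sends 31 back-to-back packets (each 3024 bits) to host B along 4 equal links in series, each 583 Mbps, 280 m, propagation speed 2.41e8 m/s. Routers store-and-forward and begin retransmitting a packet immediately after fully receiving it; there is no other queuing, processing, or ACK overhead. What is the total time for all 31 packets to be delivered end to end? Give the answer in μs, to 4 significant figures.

Per-hop transmission t_tx = L/R = 3024/583000000 = 5.18696 μs.
Per-hop propagation t_prop = 280/241000000 = 1.16183 μs.
Pipeline fill: first packet needs 4·t_tx to clear all hops; remaining 30 packets each add one t_tx.
Total = (4+31-1)·t_tx + 4·t_prop = 34·5.18696 + 4·1.16183 = 181.0 μs.

181.0 μs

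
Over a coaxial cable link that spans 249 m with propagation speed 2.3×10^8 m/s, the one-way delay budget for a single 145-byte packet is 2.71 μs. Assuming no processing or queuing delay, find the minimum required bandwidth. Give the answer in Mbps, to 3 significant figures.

L = 1160 bits.
Propagation delay = 249 / 2.3e+08 = 1.08261 μs.
Transmission budget = 2.71 − 1.08261 = 1.62739 μs.
R ≥ L / t_tx = 1160 bits / 1.62739e-06 s = 713 Mbps.

713 Mbps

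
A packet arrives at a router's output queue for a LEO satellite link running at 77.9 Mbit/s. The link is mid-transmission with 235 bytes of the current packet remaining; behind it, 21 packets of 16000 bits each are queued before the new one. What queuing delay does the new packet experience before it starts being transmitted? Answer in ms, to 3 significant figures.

4.34 ms

Each queued packet: L/R = 16000/77900000 = 0.205392 ms.
21 queued → 4.31322 ms.
Plus remaining 1880 bits of current packet: 0.0241335 ms.
Queuing delay = 4.34 ms.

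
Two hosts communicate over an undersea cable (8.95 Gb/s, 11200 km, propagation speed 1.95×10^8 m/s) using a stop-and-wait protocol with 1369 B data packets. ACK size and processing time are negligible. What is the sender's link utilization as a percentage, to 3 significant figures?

0.00107 %

t_tx = L/R = 10952/8950000000 = 1.22369e-06 s.
t_prop = 11200000/195000000 = 0.0574359 s; RTT = 0.114872 s.
Cycle = t_tx + RTT = 0.114873 s.
Utilization = t_tx / cycle = 1.22369e-06/0.114873 = 0.00107 %.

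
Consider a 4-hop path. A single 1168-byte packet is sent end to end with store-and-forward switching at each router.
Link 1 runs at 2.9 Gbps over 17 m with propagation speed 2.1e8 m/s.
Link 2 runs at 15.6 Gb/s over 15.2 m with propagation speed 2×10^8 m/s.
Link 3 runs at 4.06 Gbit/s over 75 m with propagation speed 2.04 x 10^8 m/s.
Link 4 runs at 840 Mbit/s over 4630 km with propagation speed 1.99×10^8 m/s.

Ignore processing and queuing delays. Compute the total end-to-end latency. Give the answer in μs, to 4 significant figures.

L = 1168 × 8 = 9344 bits.
Transmission delays (L/R per hop): 3.22207, 0.598974, 2.30148, 11.1238 μs; sum = 17.2463 μs.
Propagation delays (d/s per hop): 0.0809524, 0.076, 0.367647, 23266.3 μs; sum = 23266.9 μs.
End-to-end = 23280 μs.

23280 μs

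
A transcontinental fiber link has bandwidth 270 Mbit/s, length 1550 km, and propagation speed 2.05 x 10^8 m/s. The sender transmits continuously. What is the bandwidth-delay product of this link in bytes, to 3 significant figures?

Propagation delay = 1550000 / 2.05e+08 = 0.00756098 s.
BDP = R × t_prop = 270000000 × 0.00756098 = 2041460 bits.
In bytes: 2041460/8 = 255000 bytes.

255000 bytes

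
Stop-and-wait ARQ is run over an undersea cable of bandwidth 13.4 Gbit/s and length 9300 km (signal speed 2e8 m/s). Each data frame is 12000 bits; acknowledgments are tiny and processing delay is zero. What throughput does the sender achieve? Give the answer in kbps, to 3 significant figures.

t_tx = L/R = 12000/13400000000 = 8.95522e-07 s.
t_prop = 9300000/200000000 = 0.0465 s; RTT = 0.093 s.
Cycle = t_tx + RTT = 0.0930009 s.
Throughput = L / cycle = 12000 / 0.0930009 = 129 kbps.

129 kbps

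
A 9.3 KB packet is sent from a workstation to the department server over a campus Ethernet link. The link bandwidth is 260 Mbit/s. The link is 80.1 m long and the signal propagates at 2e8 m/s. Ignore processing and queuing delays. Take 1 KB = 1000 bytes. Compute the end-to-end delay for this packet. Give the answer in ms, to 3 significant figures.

0.287 ms

L = 74400 bits.
Transmission delay = L/R = 74400 / 260000000 = 0.286154 ms.
Propagation delay = d/s = 80.1 m / 200000000 m/s = 0.0004005 ms.
Total = 0.287 ms.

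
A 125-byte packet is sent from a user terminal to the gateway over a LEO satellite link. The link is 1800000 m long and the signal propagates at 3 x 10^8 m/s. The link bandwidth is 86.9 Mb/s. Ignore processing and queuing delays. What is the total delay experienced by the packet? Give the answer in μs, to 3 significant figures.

6010 μs

L = 125 × 8 = 1000 bits.
Transmission delay = L/R = 1000 / 86900000 = 11.5075 μs.
Propagation delay = d/s = 1800000 m / 300000000 m/s = 6000 μs.
Total = 6010 μs.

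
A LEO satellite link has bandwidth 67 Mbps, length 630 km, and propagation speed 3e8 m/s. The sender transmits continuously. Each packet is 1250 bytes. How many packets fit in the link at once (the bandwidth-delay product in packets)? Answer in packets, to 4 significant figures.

14.07 packets

Propagation delay = 630000 / 300000000 = 0.0021 s.
BDP = R × t_prop = 67000000 × 0.0021 = 140700 bits.
In packets of 10000 bits: 14.07 packets.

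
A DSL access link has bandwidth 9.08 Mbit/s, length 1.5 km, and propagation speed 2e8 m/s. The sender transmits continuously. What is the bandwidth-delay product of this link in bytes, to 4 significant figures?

Propagation delay = 1500 / 200000000 = 7.5e-06 s.
BDP = R × t_prop = 9080000 × 7.5e-06 = 68.1 bits.
In bytes: 68.1/8 = 8.513 bytes.

8.513 bytes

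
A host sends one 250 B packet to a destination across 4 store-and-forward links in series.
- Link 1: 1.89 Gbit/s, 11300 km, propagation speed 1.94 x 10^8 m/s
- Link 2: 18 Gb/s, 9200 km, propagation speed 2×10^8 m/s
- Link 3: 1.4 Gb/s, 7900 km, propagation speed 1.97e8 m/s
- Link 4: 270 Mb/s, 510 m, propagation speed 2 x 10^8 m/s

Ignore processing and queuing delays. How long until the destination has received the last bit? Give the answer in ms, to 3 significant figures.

L = 250 × 8 = 2000 bits.
Transmission delays (L/R per hop): 0.0010582, 0.000111111, 0.00142857, 0.00740741 ms; sum = 0.0100053 ms.
Propagation delays (d/s per hop): 58.2474, 46, 40.1015, 0.00255 ms; sum = 144.351 ms.
End-to-end = 144 ms.

144 ms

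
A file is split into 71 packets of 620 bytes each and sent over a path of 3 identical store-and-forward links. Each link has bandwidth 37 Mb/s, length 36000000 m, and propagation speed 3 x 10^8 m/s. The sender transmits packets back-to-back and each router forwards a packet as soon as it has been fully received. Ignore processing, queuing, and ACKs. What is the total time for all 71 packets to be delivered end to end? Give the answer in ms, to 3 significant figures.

370 ms

Per-hop transmission t_tx = L/R = 4960/37000000 = 0.134054 ms.
Per-hop propagation t_prop = 36000000/300000000 = 120 ms.
Pipeline fill: first packet needs 3·t_tx to clear all hops; remaining 70 packets each add one t_tx.
Total = (3+71-1)·t_tx + 3·t_prop = 73·0.134054 + 3·120 = 370 ms.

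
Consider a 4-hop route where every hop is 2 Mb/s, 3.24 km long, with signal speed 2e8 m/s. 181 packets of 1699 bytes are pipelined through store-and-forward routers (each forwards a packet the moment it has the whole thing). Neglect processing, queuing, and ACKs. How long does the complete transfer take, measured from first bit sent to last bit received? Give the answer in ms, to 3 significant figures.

1250 ms

Per-hop transmission t_tx = L/R = 13592/2000000 = 6.796 ms.
Per-hop propagation t_prop = 3240/200000000 = 0.0162 ms.
Pipeline fill: first packet needs 4·t_tx to clear all hops; remaining 180 packets each add one t_tx.
Total = (4+181-1)·t_tx + 4·t_prop = 184·6.796 + 4·0.0162 = 1250 ms.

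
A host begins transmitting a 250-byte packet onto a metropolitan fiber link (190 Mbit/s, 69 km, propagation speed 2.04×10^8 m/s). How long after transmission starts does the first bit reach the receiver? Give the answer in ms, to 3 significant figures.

First bit experiences only propagation delay: d/s = 69000/204000000 = 0.338 ms.

0.338 ms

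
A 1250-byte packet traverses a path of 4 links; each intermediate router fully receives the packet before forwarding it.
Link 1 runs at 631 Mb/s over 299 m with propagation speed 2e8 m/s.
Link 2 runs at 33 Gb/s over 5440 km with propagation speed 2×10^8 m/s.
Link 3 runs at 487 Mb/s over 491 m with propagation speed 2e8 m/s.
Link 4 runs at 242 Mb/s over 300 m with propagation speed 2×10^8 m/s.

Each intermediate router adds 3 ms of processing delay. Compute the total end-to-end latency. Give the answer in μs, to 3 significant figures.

L = 1250 × 8 = 10000 bits.
Transmission delays (L/R per hop): 15.8479, 0.30303, 20.5339, 41.3223 μs; sum = 78.0071 μs.
Propagation delays (d/s per hop): 1.495, 27200, 2.455, 1.5 μs; sum = 27205.5 μs.
Processing at 3 router(s): 3 × 3 ms = 9000 μs.
End-to-end = 36300 μs.

36300 μs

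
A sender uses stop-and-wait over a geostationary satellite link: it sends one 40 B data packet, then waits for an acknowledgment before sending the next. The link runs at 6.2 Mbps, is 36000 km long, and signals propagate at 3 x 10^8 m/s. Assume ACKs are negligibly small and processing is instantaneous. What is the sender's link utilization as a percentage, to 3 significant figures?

t_tx = L/R = 320/6200000 = 5.16129e-05 s.
t_prop = 36000000/300000000 = 0.12 s; RTT = 0.24 s.
Cycle = t_tx + RTT = 0.240052 s.
Utilization = t_tx / cycle = 5.16129e-05/0.240052 = 0.0215 %.

0.0215 %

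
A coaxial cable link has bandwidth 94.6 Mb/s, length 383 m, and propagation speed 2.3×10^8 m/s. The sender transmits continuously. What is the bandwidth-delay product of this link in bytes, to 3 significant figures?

19.7 bytes

Propagation delay = 383 / 2.3e+08 = 1.66522e-06 s.
BDP = R × t_prop = 94600000 × 1.66522e-06 = 157.53 bits.
In bytes: 157.53/8 = 19.7 bytes.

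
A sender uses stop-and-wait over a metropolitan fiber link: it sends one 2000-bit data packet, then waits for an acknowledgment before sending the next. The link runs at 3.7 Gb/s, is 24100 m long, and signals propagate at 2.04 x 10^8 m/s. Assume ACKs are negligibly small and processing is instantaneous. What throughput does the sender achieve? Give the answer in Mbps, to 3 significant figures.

t_tx = L/R = 2000/3700000000 = 5.40541e-07 s.
t_prop = 24100/204000000 = 0.000118137 s; RTT = 0.000236275 s.
Cycle = t_tx + RTT = 0.000236815 s.
Throughput = L / cycle = 2000 / 0.000236815 = 8.45 Mbps.

8.45 Mbps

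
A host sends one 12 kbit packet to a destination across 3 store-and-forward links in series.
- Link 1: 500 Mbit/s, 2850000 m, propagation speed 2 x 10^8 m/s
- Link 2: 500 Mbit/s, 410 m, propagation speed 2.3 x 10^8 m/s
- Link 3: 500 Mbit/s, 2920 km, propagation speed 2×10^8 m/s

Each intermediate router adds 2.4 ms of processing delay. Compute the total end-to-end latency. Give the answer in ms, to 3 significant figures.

L = 12000 bits.
Transmission delay per hop = L/R = 12000/500000000 = 0.024 ms; 3 hops → 0.072 ms.
Propagation delays (d/s per hop): 14.25, 0.00178261, 14.6 ms; sum = 28.8518 ms.
Processing at 2 router(s): 2 × 2.4 ms = 4.8 ms.
End-to-end = 33.7 ms.

33.7 ms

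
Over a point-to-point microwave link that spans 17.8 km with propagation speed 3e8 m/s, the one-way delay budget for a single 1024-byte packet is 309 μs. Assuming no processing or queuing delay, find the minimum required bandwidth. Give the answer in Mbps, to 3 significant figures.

32.8 Mbps

L = 8192 bits.
Propagation delay = 17800 / 300000000 = 59.3333 μs.
Transmission budget = 309 − 59.3333 = 249.667 μs.
R ≥ L / t_tx = 8192 bits / 0.000249667 s = 32.8 Mbps.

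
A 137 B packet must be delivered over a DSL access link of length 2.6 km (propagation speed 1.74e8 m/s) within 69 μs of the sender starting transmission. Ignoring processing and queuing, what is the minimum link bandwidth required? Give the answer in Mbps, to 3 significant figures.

20.3 Mbps

L = 1096 bits.
Propagation delay = 2600 / 174000000 = 14.9425 μs.
Transmission budget = 69 − 14.9425 = 54.0575 μs.
R ≥ L / t_tx = 1096 bits / 5.40575e-05 s = 20.3 Mbps.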